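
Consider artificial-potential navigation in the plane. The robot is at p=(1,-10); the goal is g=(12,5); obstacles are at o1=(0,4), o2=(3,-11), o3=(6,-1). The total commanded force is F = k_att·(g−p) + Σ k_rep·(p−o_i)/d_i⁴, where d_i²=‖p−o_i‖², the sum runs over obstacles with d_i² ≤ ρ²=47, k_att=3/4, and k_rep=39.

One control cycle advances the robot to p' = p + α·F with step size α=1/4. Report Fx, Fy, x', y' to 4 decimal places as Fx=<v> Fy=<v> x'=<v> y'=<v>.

Fx=5.1300 Fy=12.8100 x'=2.2825 y'=-6.7975

F_att = 3/4·(g−p) = 3/4·(11,15) = (8.2500,11.2500)
o1: d²=197 > ρ²=47 → inactive
o2: d²=5 ≤ ρ²=47; F_rep = 39·(-2,1)/5² = (-3.1200,1.5600)
o3: d²=106 > ρ²=47 → inactive
F = F_att + ΣF_rep = (5.1300,12.8100)
p' = p + 1/4·F = (2.2825,-6.7975)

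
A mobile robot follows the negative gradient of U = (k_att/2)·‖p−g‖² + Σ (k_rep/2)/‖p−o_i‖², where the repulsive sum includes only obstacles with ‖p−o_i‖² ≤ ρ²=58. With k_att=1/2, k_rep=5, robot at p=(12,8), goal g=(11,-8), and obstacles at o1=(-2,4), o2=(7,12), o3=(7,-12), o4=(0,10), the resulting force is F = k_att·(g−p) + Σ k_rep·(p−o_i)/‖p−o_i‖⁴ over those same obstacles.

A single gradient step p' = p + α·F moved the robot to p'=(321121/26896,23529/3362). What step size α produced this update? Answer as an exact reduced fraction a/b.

F_att = 1/2·(g−p) = 1/2·(-1,-16) = (-0.5000,-8.0000)
o1: d²=212 > ρ²=58 → inactive
o2: d²=41 ≤ ρ²=58; F_rep = 5·(5,-4)/41² = (0.0149,-0.0119)
o3: d²=425 > ρ²=58 → inactive
o4: d²=148 > ρ²=58 → inactive
F = F_att + ΣF_rep = (-0.4851,-8.0119)
Δp = p'−p = (-0.0606,-1.0015); α = Δx/Fx = (-1631/26896) / (-1631/3362) = 1/8
check: Δy/Fy = (-3367/3362) / (-13468/1681) = 1/8 ✓

α = 1/8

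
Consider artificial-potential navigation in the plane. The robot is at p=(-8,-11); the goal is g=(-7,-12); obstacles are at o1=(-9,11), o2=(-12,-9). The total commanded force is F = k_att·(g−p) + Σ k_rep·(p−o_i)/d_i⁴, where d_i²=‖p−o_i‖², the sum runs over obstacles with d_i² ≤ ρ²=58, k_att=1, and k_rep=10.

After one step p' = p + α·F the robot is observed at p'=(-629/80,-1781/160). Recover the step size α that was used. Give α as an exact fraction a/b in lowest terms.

F_att = 1·(g−p) = 1·(1,-1) = (1.0000,-1.0000)
o1: d²=485 > ρ²=58 → inactive
o2: d²=20 ≤ ρ²=58; F_rep = 10·(4,-2)/20² = (0.1000,-0.0500)
F = F_att + ΣF_rep = (1.1000,-1.0500)
Δp = p'−p = (0.1375,-0.1313); α = Δx/Fx = (11/80) / (11/10) = 1/8
check: Δy/Fy = (-21/160) / (-21/20) = 1/8 ✓

α = 1/8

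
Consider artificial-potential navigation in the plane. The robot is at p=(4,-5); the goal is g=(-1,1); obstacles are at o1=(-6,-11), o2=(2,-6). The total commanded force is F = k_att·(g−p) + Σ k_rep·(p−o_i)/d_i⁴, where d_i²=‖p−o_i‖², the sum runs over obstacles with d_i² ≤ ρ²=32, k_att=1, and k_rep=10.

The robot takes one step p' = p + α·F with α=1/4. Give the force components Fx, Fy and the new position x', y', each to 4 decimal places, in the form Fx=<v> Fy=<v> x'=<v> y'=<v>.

Fx=-4.2000 Fy=6.4000 x'=2.9500 y'=-3.4000

F_att = 1·(g−p) = 1·(-5,6) = (-5.0000,6.0000)
o1: d²=136 > ρ²=32 → inactive
o2: d²=5 ≤ ρ²=32; F_rep = 10·(2,1)/5² = (0.8000,0.4000)
F = F_att + ΣF_rep = (-4.2000,6.4000)
p' = p + 1/4·F = (2.9500,-3.4000)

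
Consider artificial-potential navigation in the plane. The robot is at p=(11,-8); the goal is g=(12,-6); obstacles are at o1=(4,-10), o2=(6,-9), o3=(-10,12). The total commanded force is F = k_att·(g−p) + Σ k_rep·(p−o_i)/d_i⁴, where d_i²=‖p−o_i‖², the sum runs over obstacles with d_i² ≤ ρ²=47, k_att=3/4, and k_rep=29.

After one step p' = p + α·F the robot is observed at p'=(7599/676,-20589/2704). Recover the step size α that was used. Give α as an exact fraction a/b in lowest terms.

α = 1/4

F_att = 3/4·(g−p) = 3/4·(1,2) = (0.7500,1.5000)
o1: d²=53 > ρ²=47 → inactive
o2: d²=26 ≤ ρ²=47; F_rep = 29·(5,1)/26² = (0.2145,0.0429)
o3: d²=841 > ρ²=47 → inactive
F = F_att + ΣF_rep = (0.9645,1.5429)
Δp = p'−p = (0.2411,0.3857); α = Δx/Fx = (163/676) / (163/169) = 1/4
check: Δy/Fy = (1043/2704) / (1043/676) = 1/4 ✓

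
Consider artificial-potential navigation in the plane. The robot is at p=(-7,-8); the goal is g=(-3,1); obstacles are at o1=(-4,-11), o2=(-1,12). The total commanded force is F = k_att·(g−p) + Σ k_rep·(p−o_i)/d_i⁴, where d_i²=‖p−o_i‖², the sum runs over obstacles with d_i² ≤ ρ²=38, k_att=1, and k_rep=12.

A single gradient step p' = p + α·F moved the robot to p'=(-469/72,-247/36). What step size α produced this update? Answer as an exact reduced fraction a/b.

α = 1/8

F_att = 1·(g−p) = 1·(4,9) = (4.0000,9.0000)
o1: d²=18 ≤ ρ²=38; F_rep = 12·(-3,3)/18² = (-0.1111,0.1111)
o2: d²=436 > ρ²=38 → inactive
F = F_att + ΣF_rep = (3.8889,9.1111)
Δp = p'−p = (0.4861,1.1389); α = Δx/Fx = (35/72) / (35/9) = 1/8
check: Δy/Fy = (41/36) / (82/9) = 1/8 ✓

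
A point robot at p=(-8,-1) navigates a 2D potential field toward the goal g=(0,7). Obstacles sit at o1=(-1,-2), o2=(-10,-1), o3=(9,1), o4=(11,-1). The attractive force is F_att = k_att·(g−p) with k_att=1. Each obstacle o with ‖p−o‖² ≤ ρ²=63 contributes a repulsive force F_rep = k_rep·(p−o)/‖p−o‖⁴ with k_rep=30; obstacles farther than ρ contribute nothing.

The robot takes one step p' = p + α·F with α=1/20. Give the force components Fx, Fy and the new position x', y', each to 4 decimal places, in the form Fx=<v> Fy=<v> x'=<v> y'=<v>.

Fx=11.6660 Fy=8.0120 x'=-7.4167 y'=-0.5994

F_att = 1·(g−p) = 1·(8,8) = (8.0000,8.0000)
o1: d²=50 ≤ ρ²=63; F_rep = 30·(-7,1)/50² = (-0.0840,0.0120)
o2: d²=4 ≤ ρ²=63; F_rep = 30·(2,0)/4² = (3.7500,0.0000)
o3: d²=293 > ρ²=63 → inactive
o4: d²=361 > ρ²=63 → inactive
F = F_att + ΣF_rep = (11.6660,8.0120)
p' = p + 1/20·F = (-7.4167,-0.5994)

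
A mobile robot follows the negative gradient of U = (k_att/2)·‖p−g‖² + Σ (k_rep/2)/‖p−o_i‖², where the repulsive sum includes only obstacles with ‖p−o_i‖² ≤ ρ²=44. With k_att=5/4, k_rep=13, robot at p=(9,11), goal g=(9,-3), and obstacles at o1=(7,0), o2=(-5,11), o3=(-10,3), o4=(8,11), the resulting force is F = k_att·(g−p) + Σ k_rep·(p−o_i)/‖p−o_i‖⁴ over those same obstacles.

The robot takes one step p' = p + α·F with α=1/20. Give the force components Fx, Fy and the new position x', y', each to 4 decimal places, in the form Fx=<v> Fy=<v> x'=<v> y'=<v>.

Fx=13.0000 Fy=-17.5000 x'=9.6500 y'=10.1250

F_att = 5/4·(g−p) = 5/4·(0,-14) = (0.0000,-17.5000)
o1: d²=125 > ρ²=44 → inactive
o2: d²=196 > ρ²=44 → inactive
o3: d²=425 > ρ²=44 → inactive
o4: d²=1 ≤ ρ²=44; F_rep = 13·(1,0)/1² = (13.0000,0.0000)
F = F_att + ΣF_rep = (13.0000,-17.5000)
p' = p + 1/20·F = (9.6500,10.1250)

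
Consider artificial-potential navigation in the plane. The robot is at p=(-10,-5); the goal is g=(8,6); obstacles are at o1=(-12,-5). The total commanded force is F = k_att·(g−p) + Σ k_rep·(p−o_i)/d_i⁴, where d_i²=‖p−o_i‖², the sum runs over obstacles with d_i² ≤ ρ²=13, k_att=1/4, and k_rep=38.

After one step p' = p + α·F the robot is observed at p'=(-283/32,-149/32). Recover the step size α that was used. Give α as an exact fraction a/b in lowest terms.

F_att = 1/4·(g−p) = 1/4·(18,11) = (4.5000,2.7500)
o1: d²=4 ≤ ρ²=13; F_rep = 38·(2,0)/4² = (4.7500,0.0000)
F = F_att + ΣF_rep = (9.2500,2.7500)
Δp = p'−p = (1.1562,0.3438); α = Δx/Fx = (37/32) / (37/4) = 1/8
check: Δy/Fy = (11/32) / (11/4) = 1/8 ✓

α = 1/8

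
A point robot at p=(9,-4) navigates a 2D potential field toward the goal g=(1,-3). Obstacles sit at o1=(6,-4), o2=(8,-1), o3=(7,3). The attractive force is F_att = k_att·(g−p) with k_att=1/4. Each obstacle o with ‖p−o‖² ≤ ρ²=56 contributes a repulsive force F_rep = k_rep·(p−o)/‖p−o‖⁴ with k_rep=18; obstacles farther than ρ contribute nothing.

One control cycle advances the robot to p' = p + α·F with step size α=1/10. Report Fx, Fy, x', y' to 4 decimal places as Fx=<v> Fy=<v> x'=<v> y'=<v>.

Fx=-1.1405 Fy=-0.3349 x'=8.8859 y'=-4.0335

F_att = 1/4·(g−p) = 1/4·(-8,1) = (-2.0000,0.2500)
o1: d²=9 ≤ ρ²=56; F_rep = 18·(3,0)/9² = (0.6667,0.0000)
o2: d²=10 ≤ ρ²=56; F_rep = 18·(1,-3)/10² = (0.1800,-0.5400)
o3: d²=53 ≤ ρ²=56; F_rep = 18·(2,-7)/53² = (0.0128,-0.0449)
F = F_att + ΣF_rep = (-1.1405,-0.3349)
p' = p + 1/10·F = (8.8859,-4.0335)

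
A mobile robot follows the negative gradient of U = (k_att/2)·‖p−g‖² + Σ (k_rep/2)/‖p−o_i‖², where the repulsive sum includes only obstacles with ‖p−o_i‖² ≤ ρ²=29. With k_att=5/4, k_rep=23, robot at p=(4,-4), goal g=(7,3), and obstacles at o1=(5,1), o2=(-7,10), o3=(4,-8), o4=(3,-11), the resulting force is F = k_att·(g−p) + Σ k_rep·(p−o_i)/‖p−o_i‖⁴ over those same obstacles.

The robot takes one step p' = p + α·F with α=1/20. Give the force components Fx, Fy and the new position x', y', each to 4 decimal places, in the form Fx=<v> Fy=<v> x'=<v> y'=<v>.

F_att = 5/4·(g−p) = 5/4·(3,7) = (3.7500,8.7500)
o1: d²=26 ≤ ρ²=29; F_rep = 23·(-1,-5)/26² = (-0.0340,-0.1701)
o2: d²=317 > ρ²=29 → inactive
o3: d²=16 ≤ ρ²=29; F_rep = 23·(0,4)/16² = (0.0000,0.3594)
o4: d²=50 > ρ²=29 → inactive
F = F_att + ΣF_rep = (3.7160,8.9393)
p' = p + 1/20·F = (4.1858,-3.5530)

Fx=3.7160 Fy=8.9393 x'=4.1858 y'=-3.5530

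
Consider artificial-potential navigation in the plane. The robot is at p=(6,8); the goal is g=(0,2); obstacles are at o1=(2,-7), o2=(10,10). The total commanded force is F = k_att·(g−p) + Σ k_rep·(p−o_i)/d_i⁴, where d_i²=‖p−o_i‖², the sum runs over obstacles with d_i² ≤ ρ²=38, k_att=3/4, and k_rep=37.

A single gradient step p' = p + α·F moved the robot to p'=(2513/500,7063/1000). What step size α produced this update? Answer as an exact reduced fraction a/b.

α = 1/5

F_att = 3/4·(g−p) = 3/4·(-6,-6) = (-4.5000,-4.5000)
o1: d²=241 > ρ²=38 → inactive
o2: d²=20 ≤ ρ²=38; F_rep = 37·(-4,-2)/20² = (-0.3700,-0.1850)
F = F_att + ΣF_rep = (-4.8700,-4.6850)
Δp = p'−p = (-0.9740,-0.9370); α = Δx/Fx = (-487/500) / (-487/100) = 1/5
check: Δy/Fy = (-937/1000) / (-937/200) = 1/5 ✓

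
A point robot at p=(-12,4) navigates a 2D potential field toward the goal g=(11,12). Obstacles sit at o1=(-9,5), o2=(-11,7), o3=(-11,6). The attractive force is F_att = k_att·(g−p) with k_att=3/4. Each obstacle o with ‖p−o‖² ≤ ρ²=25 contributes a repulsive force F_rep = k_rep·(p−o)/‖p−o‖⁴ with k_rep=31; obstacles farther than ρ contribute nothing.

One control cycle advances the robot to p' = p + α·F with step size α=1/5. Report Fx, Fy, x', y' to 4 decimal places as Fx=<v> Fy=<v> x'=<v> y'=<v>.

F_att = 3/4·(g−p) = 3/4·(23,8) = (17.2500,6.0000)
o1: d²=10 ≤ ρ²=25; F_rep = 31·(-3,-1)/10² = (-0.9300,-0.3100)
o2: d²=10 ≤ ρ²=25; F_rep = 31·(-1,-3)/10² = (-0.3100,-0.9300)
o3: d²=5 ≤ ρ²=25; F_rep = 31·(-1,-2)/5² = (-1.2400,-2.4800)
F = F_att + ΣF_rep = (14.7700,2.2800)
p' = p + 1/5·F = (-9.0460,4.4560)

Fx=14.7700 Fy=2.2800 x'=-9.0460 y'=4.4560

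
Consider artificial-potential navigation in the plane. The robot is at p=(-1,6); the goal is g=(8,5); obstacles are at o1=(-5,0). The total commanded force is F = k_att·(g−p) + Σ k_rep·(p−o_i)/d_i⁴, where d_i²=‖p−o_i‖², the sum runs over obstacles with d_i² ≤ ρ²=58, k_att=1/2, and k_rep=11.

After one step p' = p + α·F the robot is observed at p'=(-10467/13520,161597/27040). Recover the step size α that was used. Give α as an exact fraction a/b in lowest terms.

α = 1/20

F_att = 1/2·(g−p) = 1/2·(9,-1) = (4.5000,-0.5000)
o1: d²=52 ≤ ρ²=58; F_rep = 11·(4,6)/52² = (0.0163,0.0244)
F = F_att + ΣF_rep = (4.5163,-0.4756)
Δp = p'−p = (0.2258,-0.0238); α = Δx/Fx = (3053/13520) / (3053/676) = 1/20
check: Δy/Fy = (-643/27040) / (-643/1352) = 1/20 ✓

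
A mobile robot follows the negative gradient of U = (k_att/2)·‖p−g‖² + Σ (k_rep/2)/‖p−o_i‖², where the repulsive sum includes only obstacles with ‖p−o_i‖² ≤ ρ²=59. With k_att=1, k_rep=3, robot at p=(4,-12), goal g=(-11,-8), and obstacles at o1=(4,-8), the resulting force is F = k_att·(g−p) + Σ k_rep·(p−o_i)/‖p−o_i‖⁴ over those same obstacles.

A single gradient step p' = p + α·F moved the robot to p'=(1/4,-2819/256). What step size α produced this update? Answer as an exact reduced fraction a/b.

F_att = 1·(g−p) = 1·(-15,4) = (-15.0000,4.0000)
o1: d²=16 ≤ ρ²=59; F_rep = 3·(0,-4)/16² = (0.0000,-0.0469)
F = F_att + ΣF_rep = (-15.0000,3.9531)
Δp = p'−p = (-3.7500,0.9883); α = Δx/Fx = (-15/4) / (-15) = 1/4
check: Δy/Fy = (253/256) / (253/64) = 1/4 ✓

α = 1/4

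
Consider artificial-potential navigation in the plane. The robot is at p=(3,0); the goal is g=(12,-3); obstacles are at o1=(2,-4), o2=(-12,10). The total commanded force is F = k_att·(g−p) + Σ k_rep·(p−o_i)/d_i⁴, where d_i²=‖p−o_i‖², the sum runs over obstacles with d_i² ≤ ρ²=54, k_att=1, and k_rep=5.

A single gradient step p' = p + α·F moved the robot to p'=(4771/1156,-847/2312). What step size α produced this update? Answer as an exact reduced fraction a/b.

F_att = 1·(g−p) = 1·(9,-3) = (9.0000,-3.0000)
o1: d²=17 ≤ ρ²=54; F_rep = 5·(1,4)/17² = (0.0173,0.0692)
o2: d²=325 > ρ²=54 → inactive
F = F_att + ΣF_rep = (9.0173,-2.9308)
Δp = p'−p = (1.1272,-0.3663); α = Δx/Fx = (1303/1156) / (2606/289) = 1/8
check: Δy/Fy = (-847/2312) / (-847/289) = 1/8 ✓

α = 1/8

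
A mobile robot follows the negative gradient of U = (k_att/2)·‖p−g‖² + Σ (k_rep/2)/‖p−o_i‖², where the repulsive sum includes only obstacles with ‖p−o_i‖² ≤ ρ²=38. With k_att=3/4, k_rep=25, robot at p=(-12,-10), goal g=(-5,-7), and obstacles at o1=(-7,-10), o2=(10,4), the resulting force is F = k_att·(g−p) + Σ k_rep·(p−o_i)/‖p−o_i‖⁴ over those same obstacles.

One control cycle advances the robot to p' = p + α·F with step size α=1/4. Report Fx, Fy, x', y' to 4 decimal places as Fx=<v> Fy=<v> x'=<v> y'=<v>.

F_att = 3/4·(g−p) = 3/4·(7,3) = (5.2500,2.2500)
o1: d²=25 ≤ ρ²=38; F_rep = 25·(-5,0)/25² = (-0.2000,0.0000)
o2: d²=680 > ρ²=38 → inactive
F = F_att + ΣF_rep = (5.0500,2.2500)
p' = p + 1/4·F = (-10.7375,-9.4375)

Fx=5.0500 Fy=2.2500 x'=-10.7375 y'=-9.4375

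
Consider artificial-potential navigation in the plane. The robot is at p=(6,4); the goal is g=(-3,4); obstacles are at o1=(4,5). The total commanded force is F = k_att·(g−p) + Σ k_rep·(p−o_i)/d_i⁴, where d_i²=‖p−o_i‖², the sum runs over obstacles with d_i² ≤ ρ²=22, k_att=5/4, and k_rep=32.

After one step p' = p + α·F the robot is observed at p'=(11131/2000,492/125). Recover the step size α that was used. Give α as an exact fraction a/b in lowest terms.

F_att = 5/4·(g−p) = 5/4·(-9,0) = (-11.2500,0.0000)
o1: d²=5 ≤ ρ²=22; F_rep = 32·(2,-1)/5² = (2.5600,-1.2800)
F = F_att + ΣF_rep = (-8.6900,-1.2800)
Δp = p'−p = (-0.4345,-0.0640); α = Δx/Fx = (-869/2000) / (-869/100) = 1/20
check: Δy/Fy = (-8/125) / (-32/25) = 1/20 ✓

α = 1/20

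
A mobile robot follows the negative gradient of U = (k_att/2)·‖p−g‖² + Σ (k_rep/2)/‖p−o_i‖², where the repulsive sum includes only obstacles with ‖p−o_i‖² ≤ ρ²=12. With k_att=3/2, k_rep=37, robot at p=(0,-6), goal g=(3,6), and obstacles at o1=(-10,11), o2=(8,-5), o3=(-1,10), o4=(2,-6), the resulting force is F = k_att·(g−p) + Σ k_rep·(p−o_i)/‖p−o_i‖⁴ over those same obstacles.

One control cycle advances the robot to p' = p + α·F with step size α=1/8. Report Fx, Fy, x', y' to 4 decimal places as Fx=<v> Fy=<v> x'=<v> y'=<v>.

Fx=-0.1250 Fy=18.0000 x'=-0.0156 y'=-3.7500

F_att = 3/2·(g−p) = 3/2·(3,12) = (4.5000,18.0000)
o1: d²=389 > ρ²=12 → inactive
o2: d²=65 > ρ²=12 → inactive
o3: d²=257 > ρ²=12 → inactive
o4: d²=4 ≤ ρ²=12; F_rep = 37·(-2,0)/4² = (-4.6250,0.0000)
F = F_att + ΣF_rep = (-0.1250,18.0000)
p' = p + 1/8·F = (-0.0156,-3.7500)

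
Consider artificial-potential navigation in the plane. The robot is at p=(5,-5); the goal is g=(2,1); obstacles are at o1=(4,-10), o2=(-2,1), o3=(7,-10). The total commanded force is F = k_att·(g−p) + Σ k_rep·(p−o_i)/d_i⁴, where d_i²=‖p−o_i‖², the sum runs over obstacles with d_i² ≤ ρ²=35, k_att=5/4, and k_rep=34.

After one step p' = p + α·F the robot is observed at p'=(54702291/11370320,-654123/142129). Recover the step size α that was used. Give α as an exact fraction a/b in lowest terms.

F_att = 5/4·(g−p) = 5/4·(-3,6) = (-3.7500,7.5000)
o1: d²=26 ≤ ρ²=35; F_rep = 34·(1,5)/26² = (0.0503,0.2515)
o2: d²=85 > ρ²=35 → inactive
o3: d²=29 ≤ ρ²=35; F_rep = 34·(-2,5)/29² = (-0.0809,0.2021)
F = F_att + ΣF_rep = (-3.7806,7.9536)
Δp = p'−p = (-0.1890,0.3977); α = Δx/Fx = (-2149309/11370320) / (-2149309/568516) = 1/20
check: Δy/Fy = (56522/142129) / (1130440/142129) = 1/20 ✓

α = 1/20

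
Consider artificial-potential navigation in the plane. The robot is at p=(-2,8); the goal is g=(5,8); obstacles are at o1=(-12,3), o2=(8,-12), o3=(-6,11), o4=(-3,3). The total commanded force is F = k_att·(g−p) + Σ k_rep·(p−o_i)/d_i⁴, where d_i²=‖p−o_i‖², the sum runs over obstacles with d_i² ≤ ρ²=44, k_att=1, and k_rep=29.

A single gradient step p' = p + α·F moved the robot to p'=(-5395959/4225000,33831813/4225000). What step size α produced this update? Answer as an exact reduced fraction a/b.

α = 1/10

F_att = 1·(g−p) = 1·(7,0) = (7.0000,0.0000)
o1: d²=125 > ρ²=44 → inactive
o2: d²=500 > ρ²=44 → inactive
o3: d²=25 ≤ ρ²=44; F_rep = 29·(4,-3)/25² = (0.1856,-0.1392)
o4: d²=26 ≤ ρ²=44; F_rep = 29·(1,5)/26² = (0.0429,0.2145)
F = F_att + ΣF_rep = (7.2285,0.0753)
Δp = p'−p = (0.7228,0.0075); α = Δx/Fx = (3054041/4225000) / (3054041/422500) = 1/10
check: Δy/Fy = (31813/4225000) / (31813/422500) = 1/10 ✓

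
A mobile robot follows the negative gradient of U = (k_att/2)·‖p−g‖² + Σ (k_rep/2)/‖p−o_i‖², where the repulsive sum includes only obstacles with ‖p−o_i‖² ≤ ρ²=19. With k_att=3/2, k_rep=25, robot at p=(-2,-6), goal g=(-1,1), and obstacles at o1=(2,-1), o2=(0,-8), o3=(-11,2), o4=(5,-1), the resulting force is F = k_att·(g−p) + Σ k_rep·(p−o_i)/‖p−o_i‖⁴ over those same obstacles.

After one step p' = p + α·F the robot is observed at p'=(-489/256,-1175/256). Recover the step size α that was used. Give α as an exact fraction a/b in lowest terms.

F_att = 3/2·(g−p) = 3/2·(1,7) = (1.5000,10.5000)
o1: d²=41 > ρ²=19 → inactive
o2: d²=8 ≤ ρ²=19; F_rep = 25·(-2,2)/8² = (-0.7812,0.7812)
o3: d²=145 > ρ²=19 → inactive
o4: d²=74 > ρ²=19 → inactive
F = F_att + ΣF_rep = (0.7188,11.2812)
Δp = p'−p = (0.0898,1.4102); α = Δx/Fx = (23/256) / (23/32) = 1/8
check: Δy/Fy = (361/256) / (361/32) = 1/8 ✓

α = 1/8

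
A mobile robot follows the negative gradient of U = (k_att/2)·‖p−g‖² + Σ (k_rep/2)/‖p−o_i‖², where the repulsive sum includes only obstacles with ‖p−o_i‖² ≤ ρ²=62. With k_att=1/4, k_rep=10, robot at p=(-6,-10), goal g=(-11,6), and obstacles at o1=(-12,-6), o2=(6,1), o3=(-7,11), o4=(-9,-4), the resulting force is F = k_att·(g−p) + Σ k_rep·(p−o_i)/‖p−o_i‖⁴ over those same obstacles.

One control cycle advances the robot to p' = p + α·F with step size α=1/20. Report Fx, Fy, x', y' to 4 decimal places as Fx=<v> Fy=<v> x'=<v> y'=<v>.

F_att = 1/4·(g−p) = 1/4·(-5,16) = (-1.2500,4.0000)
o1: d²=52 ≤ ρ²=62; F_rep = 10·(6,-4)/52² = (0.0222,-0.0148)
o2: d²=265 > ρ²=62 → inactive
o3: d²=442 > ρ²=62 → inactive
o4: d²=45 ≤ ρ²=62; F_rep = 10·(3,-6)/45² = (0.0148,-0.0296)
F = F_att + ΣF_rep = (-1.2130,3.9556)
p' = p + 1/20·F = (-6.0606,-9.8022)

Fx=-1.2130 Fy=3.9556 x'=-6.0606 y'=-9.8022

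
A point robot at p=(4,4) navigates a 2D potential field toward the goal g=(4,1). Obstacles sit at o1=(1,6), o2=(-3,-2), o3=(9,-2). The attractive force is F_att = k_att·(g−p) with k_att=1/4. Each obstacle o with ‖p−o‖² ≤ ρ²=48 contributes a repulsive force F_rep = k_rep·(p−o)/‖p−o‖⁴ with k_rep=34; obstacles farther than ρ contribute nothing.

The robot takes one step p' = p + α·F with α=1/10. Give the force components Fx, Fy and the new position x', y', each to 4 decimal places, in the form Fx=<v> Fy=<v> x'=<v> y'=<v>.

Fx=0.6036 Fy=-1.1524 x'=4.0604 y'=3.8848

F_att = 1/4·(g−p) = 1/4·(0,-3) = (0.0000,-0.7500)
o1: d²=13 ≤ ρ²=48; F_rep = 34·(3,-2)/13² = (0.6036,-0.4024)
o2: d²=85 > ρ²=48 → inactive
o3: d²=61 > ρ²=48 → inactive
F = F_att + ΣF_rep = (0.6036,-1.1524)
p' = p + 1/10·F = (4.0604,3.8848)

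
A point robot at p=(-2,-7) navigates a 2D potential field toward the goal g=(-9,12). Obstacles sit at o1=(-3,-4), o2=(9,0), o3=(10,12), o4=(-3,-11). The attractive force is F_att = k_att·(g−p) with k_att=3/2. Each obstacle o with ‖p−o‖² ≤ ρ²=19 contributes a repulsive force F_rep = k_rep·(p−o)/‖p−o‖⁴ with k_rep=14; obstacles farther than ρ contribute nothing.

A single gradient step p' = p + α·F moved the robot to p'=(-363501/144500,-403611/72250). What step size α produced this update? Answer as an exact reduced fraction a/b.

α = 1/20

F_att = 3/2·(g−p) = 3/2·(-7,19) = (-10.5000,28.5000)
o1: d²=10 ≤ ρ²=19; F_rep = 14·(1,-3)/10² = (0.1400,-0.4200)
o2: d²=170 > ρ²=19 → inactive
o3: d²=505 > ρ²=19 → inactive
o4: d²=17 ≤ ρ²=19; F_rep = 14·(1,4)/17² = (0.0484,0.1938)
F = F_att + ΣF_rep = (-10.3116,28.2738)
Δp = p'−p = (-0.5156,1.4137); α = Δx/Fx = (-74501/144500) / (-74501/7225) = 1/20
check: Δy/Fy = (102139/72250) / (204278/7225) = 1/20 ✓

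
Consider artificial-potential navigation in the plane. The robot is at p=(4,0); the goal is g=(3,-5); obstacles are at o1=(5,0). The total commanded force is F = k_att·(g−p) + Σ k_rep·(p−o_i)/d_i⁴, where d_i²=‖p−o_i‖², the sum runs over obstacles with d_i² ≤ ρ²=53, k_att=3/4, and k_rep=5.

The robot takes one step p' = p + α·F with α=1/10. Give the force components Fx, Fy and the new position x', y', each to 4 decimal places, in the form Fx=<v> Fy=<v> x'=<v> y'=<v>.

F_att = 3/4·(g−p) = 3/4·(-1,-5) = (-0.7500,-3.7500)
o1: d²=1 ≤ ρ²=53; F_rep = 5·(-1,0)/1² = (-5.0000,0.0000)
F = F_att + ΣF_rep = (-5.7500,-3.7500)
p' = p + 1/10·F = (3.4250,-0.3750)

Fx=-5.7500 Fy=-3.7500 x'=3.4250 y'=-0.3750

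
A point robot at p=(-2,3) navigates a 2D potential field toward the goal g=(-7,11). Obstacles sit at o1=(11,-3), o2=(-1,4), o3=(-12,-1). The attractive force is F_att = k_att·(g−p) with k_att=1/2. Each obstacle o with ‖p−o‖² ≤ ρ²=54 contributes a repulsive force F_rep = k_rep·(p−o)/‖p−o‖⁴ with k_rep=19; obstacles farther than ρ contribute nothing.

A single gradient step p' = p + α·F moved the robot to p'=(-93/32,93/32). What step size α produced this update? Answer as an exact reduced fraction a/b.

F_att = 1/2·(g−p) = 1/2·(-5,8) = (-2.5000,4.0000)
o1: d²=205 > ρ²=54 → inactive
o2: d²=2 ≤ ρ²=54; F_rep = 19·(-1,-1)/2² = (-4.7500,-4.7500)
o3: d²=116 > ρ²=54 → inactive
F = F_att + ΣF_rep = (-7.2500,-0.7500)
Δp = p'−p = (-0.9062,-0.0938); α = Δx/Fx = (-29/32) / (-29/4) = 1/8
check: Δy/Fy = (-3/32) / (-3/4) = 1/8 ✓

α = 1/8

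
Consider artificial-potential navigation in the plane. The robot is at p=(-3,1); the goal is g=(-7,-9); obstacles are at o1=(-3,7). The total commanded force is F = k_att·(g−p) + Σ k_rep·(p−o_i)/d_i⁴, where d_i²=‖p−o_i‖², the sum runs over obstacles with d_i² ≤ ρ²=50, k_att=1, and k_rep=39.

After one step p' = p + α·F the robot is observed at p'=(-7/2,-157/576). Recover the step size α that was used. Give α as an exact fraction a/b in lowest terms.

α = 1/8

F_att = 1·(g−p) = 1·(-4,-10) = (-4.0000,-10.0000)
o1: d²=36 ≤ ρ²=50; F_rep = 39·(0,-6)/36² = (0.0000,-0.1806)
F = F_att + ΣF_rep = (-4.0000,-10.1806)
Δp = p'−p = (-0.5000,-1.2726); α = Δx/Fx = (-1/2) / (-4) = 1/8
check: Δy/Fy = (-733/576) / (-733/72) = 1/8 ✓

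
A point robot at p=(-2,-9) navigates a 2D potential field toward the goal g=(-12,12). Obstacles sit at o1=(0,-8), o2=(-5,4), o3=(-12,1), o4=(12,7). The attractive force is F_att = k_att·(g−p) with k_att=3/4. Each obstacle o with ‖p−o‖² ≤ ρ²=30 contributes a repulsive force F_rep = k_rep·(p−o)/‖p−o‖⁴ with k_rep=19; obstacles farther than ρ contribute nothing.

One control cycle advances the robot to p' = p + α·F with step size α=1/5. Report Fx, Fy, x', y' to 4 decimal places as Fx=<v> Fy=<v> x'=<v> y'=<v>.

F_att = 3/4·(g−p) = 3/4·(-10,21) = (-7.5000,15.7500)
o1: d²=5 ≤ ρ²=30; F_rep = 19·(-2,-1)/5² = (-1.5200,-0.7600)
o2: d²=178 > ρ²=30 → inactive
o3: d²=200 > ρ²=30 → inactive
o4: d²=452 > ρ²=30 → inactive
F = F_att + ΣF_rep = (-9.0200,14.9900)
p' = p + 1/5·F = (-3.8040,-6.0020)

Fx=-9.0200 Fy=14.9900 x'=-3.8040 y'=-6.0020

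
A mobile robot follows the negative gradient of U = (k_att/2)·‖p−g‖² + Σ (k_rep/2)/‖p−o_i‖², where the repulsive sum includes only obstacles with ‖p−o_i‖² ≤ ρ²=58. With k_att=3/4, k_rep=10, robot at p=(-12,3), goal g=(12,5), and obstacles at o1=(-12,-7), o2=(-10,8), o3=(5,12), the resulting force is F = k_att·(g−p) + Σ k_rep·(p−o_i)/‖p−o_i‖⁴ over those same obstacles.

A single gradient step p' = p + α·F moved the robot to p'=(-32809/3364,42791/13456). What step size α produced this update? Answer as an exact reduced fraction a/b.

F_att = 3/4·(g−p) = 3/4·(24,2) = (18.0000,1.5000)
o1: d²=100 > ρ²=58 → inactive
o2: d²=29 ≤ ρ²=58; F_rep = 10·(-2,-5)/29² = (-0.0238,-0.0595)
o3: d²=370 > ρ²=58 → inactive
F = F_att + ΣF_rep = (17.9762,1.4405)
Δp = p'−p = (2.2470,0.1801); α = Δx/Fx = (7559/3364) / (15118/841) = 1/8
check: Δy/Fy = (2423/13456) / (2423/1682) = 1/8 ✓

α = 1/8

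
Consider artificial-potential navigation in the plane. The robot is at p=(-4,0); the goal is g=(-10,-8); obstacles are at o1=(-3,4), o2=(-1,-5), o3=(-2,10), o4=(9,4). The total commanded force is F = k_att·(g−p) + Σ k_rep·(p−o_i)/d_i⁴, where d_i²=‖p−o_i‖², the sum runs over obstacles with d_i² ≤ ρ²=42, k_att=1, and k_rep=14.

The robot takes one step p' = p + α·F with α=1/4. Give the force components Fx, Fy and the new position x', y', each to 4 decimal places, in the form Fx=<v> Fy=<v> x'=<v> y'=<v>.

F_att = 1·(g−p) = 1·(-6,-8) = (-6.0000,-8.0000)
o1: d²=17 ≤ ρ²=42; F_rep = 14·(-1,-4)/17² = (-0.0484,-0.1938)
o2: d²=34 ≤ ρ²=42; F_rep = 14·(-3,5)/34² = (-0.0363,0.0606)
o3: d²=104 > ρ²=42 → inactive
o4: d²=185 > ρ²=42 → inactive
F = F_att + ΣF_rep = (-6.0848,-8.1332)
p' = p + 1/4·F = (-5.5212,-2.0333)

Fx=-6.0848 Fy=-8.1332 x'=-5.5212 y'=-2.0333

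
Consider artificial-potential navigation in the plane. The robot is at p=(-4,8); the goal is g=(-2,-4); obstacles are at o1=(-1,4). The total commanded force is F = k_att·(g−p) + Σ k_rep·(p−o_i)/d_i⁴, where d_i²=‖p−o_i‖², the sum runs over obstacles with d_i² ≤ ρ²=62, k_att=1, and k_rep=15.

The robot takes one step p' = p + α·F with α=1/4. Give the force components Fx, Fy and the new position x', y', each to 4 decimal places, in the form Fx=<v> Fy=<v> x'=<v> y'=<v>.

F_att = 1·(g−p) = 1·(2,-12) = (2.0000,-12.0000)
o1: d²=25 ≤ ρ²=62; F_rep = 15·(-3,4)/25² = (-0.0720,0.0960)
F = F_att + ΣF_rep = (1.9280,-11.9040)
p' = p + 1/4·F = (-3.5180,5.0240)

Fx=1.9280 Fy=-11.9040 x'=-3.5180 y'=5.0240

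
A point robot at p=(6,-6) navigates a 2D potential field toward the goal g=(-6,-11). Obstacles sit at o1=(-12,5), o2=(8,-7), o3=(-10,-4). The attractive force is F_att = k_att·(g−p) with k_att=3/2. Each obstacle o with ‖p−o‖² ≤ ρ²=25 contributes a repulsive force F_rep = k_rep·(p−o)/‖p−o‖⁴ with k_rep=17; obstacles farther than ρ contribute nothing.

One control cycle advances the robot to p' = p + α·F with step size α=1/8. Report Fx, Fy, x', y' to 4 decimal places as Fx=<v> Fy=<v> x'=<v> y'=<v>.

Fx=-19.3600 Fy=-6.8200 x'=3.5800 y'=-6.8525

F_att = 3/2·(g−p) = 3/2·(-12,-5) = (-18.0000,-7.5000)
o1: d²=445 > ρ²=25 → inactive
o2: d²=5 ≤ ρ²=25; F_rep = 17·(-2,1)/5² = (-1.3600,0.6800)
o3: d²=260 > ρ²=25 → inactive
F = F_att + ΣF_rep = (-19.3600,-6.8200)
p' = p + 1/8·F = (3.5800,-6.8525)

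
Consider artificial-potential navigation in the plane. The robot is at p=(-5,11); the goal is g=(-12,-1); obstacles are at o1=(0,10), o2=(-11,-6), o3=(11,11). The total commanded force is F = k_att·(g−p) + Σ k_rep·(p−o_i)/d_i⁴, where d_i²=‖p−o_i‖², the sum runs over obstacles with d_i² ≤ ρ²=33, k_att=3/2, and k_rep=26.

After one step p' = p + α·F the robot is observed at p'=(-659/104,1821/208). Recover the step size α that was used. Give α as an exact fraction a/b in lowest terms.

α = 1/8

F_att = 3/2·(g−p) = 3/2·(-7,-12) = (-10.5000,-18.0000)
o1: d²=26 ≤ ρ²=33; F_rep = 26·(-5,1)/26² = (-0.1923,0.0385)
o2: d²=325 > ρ²=33 → inactive
o3: d²=256 > ρ²=33 → inactive
F = F_att + ΣF_rep = (-10.6923,-17.9615)
Δp = p'−p = (-1.3365,-2.2452); α = Δx/Fx = (-139/104) / (-139/13) = 1/8
check: Δy/Fy = (-467/208) / (-467/26) = 1/8 ✓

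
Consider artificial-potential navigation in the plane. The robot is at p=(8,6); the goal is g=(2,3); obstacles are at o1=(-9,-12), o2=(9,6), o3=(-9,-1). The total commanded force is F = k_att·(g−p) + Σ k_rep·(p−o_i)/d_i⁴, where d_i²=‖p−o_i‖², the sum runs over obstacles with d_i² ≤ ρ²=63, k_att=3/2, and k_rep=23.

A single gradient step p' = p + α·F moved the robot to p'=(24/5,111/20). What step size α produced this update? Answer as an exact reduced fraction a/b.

α = 1/10

F_att = 3/2·(g−p) = 3/2·(-6,-3) = (-9.0000,-4.5000)
o1: d²=613 > ρ²=63 → inactive
o2: d²=1 ≤ ρ²=63; F_rep = 23·(-1,0)/1² = (-23.0000,0.0000)
o3: d²=338 > ρ²=63 → inactive
F = F_att + ΣF_rep = (-32.0000,-4.5000)
Δp = p'−p = (-3.2000,-0.4500); α = Δx/Fx = (-16/5) / (-32) = 1/10
check: Δy/Fy = (-9/20) / (-9/2) = 1/10 ✓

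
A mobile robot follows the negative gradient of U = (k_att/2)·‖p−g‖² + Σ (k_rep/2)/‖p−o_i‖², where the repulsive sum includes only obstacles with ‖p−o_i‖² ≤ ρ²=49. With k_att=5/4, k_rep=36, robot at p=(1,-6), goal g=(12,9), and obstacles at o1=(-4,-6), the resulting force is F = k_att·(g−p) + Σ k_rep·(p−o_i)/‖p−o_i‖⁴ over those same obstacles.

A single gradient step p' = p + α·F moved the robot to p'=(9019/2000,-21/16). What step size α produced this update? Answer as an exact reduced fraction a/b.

F_att = 5/4·(g−p) = 5/4·(11,15) = (13.7500,18.7500)
o1: d²=25 ≤ ρ²=49; F_rep = 36·(5,0)/25² = (0.2880,0.0000)
F = F_att + ΣF_rep = (14.0380,18.7500)
Δp = p'−p = (3.5095,4.6875); α = Δx/Fx = (7019/2000) / (7019/500) = 1/4
check: Δy/Fy = (75/16) / (75/4) = 1/4 ✓

α = 1/4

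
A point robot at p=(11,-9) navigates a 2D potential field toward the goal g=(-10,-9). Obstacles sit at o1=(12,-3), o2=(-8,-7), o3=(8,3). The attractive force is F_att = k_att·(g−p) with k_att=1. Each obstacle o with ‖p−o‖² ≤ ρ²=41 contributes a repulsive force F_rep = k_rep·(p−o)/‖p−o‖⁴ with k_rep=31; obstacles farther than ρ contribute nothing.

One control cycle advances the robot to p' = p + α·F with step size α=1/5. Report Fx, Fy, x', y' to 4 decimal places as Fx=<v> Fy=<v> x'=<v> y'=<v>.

Fx=-21.0226 Fy=-0.1359 x'=6.7955 y'=-9.0272

F_att = 1·(g−p) = 1·(-21,0) = (-21.0000,0.0000)
o1: d²=37 ≤ ρ²=41; F_rep = 31·(-1,-6)/37² = (-0.0226,-0.1359)
o2: d²=365 > ρ²=41 → inactive
o3: d²=153 > ρ²=41 → inactive
F = F_att + ΣF_rep = (-21.0226,-0.1359)
p' = p + 1/5·F = (6.7955,-9.0272)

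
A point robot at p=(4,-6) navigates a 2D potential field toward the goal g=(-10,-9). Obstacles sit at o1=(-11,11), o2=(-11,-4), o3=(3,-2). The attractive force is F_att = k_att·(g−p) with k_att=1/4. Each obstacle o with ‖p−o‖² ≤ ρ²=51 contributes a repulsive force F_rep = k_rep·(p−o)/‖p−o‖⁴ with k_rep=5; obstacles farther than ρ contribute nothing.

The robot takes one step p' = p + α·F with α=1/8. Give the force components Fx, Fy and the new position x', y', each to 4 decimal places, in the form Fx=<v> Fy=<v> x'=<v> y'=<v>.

F_att = 1/4·(g−p) = 1/4·(-14,-3) = (-3.5000,-0.7500)
o1: d²=514 > ρ²=51 → inactive
o2: d²=229 > ρ²=51 → inactive
o3: d²=17 ≤ ρ²=51; F_rep = 5·(1,-4)/17² = (0.0173,-0.0692)
F = F_att + ΣF_rep = (-3.4827,-0.8192)
p' = p + 1/8·F = (3.5647,-6.1024)

Fx=-3.4827 Fy=-0.8192 x'=3.5647 y'=-6.1024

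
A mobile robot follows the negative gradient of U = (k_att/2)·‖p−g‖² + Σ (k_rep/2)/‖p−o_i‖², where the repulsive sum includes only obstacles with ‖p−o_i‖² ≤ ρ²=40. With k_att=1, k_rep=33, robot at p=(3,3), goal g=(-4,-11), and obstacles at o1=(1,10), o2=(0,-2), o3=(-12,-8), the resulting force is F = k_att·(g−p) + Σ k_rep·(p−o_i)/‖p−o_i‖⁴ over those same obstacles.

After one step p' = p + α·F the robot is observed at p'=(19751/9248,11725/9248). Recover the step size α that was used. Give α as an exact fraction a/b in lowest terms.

α = 1/8

F_att = 1·(g−p) = 1·(-7,-14) = (-7.0000,-14.0000)
o1: d²=53 > ρ²=40 → inactive
o2: d²=34 ≤ ρ²=40; F_rep = 33·(3,5)/34² = (0.0856,0.1427)
o3: d²=346 > ρ²=40 → inactive
F = F_att + ΣF_rep = (-6.9144,-13.8573)
Δp = p'−p = (-0.8643,-1.7322); α = Δx/Fx = (-7993/9248) / (-7993/1156) = 1/8
check: Δy/Fy = (-16019/9248) / (-16019/1156) = 1/8 ✓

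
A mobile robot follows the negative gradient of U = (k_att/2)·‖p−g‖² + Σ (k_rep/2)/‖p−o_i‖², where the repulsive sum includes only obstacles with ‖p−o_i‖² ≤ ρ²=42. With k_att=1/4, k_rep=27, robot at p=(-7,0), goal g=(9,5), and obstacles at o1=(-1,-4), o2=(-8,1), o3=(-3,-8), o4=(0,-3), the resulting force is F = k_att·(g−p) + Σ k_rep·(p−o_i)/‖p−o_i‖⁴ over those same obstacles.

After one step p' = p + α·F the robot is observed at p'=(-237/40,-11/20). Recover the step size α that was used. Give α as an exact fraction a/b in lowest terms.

F_att = 1/4·(g−p) = 1/4·(16,5) = (4.0000,1.2500)
o1: d²=52 > ρ²=42 → inactive
o2: d²=2 ≤ ρ²=42; F_rep = 27·(1,-1)/2² = (6.7500,-6.7500)
o3: d²=80 > ρ²=42 → inactive
o4: d²=58 > ρ²=42 → inactive
F = F_att + ΣF_rep = (10.7500,-5.5000)
Δp = p'−p = (1.0750,-0.5500); α = Δx/Fx = (43/40) / (43/4) = 1/10
check: Δy/Fy = (-11/20) / (-11/2) = 1/10 ✓

α = 1/10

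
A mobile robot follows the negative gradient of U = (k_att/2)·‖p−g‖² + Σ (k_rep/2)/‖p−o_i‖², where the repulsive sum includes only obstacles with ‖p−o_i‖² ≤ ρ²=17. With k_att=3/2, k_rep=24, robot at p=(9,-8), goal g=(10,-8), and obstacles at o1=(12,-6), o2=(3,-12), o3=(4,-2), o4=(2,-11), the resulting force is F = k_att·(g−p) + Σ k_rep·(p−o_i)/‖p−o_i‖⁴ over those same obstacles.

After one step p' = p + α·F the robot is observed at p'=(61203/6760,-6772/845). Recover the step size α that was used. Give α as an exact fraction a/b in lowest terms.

α = 1/20

F_att = 3/2·(g−p) = 3/2·(1,0) = (1.5000,0.0000)
o1: d²=13 ≤ ρ²=17; F_rep = 24·(-3,-2)/13² = (-0.4260,-0.2840)
o2: d²=52 > ρ²=17 → inactive
o3: d²=61 > ρ²=17 → inactive
o4: d²=58 > ρ²=17 → inactive
F = F_att + ΣF_rep = (1.0740,-0.2840)
Δp = p'−p = (0.0537,-0.0142); α = Δx/Fx = (363/6760) / (363/338) = 1/20
check: Δy/Fy = (-12/845) / (-48/169) = 1/20 ✓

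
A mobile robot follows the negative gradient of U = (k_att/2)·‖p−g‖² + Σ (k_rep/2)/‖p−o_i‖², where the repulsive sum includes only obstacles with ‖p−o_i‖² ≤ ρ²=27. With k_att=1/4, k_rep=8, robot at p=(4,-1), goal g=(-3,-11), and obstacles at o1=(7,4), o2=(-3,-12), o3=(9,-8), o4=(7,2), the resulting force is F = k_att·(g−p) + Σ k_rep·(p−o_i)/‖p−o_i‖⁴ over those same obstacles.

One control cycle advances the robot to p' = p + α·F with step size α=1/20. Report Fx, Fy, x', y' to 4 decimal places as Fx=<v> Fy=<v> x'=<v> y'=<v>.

Fx=-1.8241 Fy=-2.5741 x'=3.9088 y'=-1.1287

F_att = 1/4·(g−p) = 1/4·(-7,-10) = (-1.7500,-2.5000)
o1: d²=34 > ρ²=27 → inactive
o2: d²=170 > ρ²=27 → inactive
o3: d²=74 > ρ²=27 → inactive
o4: d²=18 ≤ ρ²=27; F_rep = 8·(-3,-3)/18² = (-0.0741,-0.0741)
F = F_att + ΣF_rep = (-1.8241,-2.5741)
p' = p + 1/20·F = (3.9088,-1.1287)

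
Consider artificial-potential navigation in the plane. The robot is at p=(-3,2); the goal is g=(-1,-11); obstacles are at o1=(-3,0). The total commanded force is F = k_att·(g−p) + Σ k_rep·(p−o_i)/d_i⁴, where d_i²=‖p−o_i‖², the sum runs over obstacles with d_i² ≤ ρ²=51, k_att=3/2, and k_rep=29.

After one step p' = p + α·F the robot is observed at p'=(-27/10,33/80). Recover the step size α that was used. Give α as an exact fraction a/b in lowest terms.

F_att = 3/2·(g−p) = 3/2·(2,-13) = (3.0000,-19.5000)
o1: d²=4 ≤ ρ²=51; F_rep = 29·(0,2)/4² = (0.0000,3.6250)
F = F_att + ΣF_rep = (3.0000,-15.8750)
Δp = p'−p = (0.3000,-1.5875); α = Δx/Fx = (3/10) / (3) = 1/10
check: Δy/Fy = (-127/80) / (-127/8) = 1/10 ✓

α = 1/10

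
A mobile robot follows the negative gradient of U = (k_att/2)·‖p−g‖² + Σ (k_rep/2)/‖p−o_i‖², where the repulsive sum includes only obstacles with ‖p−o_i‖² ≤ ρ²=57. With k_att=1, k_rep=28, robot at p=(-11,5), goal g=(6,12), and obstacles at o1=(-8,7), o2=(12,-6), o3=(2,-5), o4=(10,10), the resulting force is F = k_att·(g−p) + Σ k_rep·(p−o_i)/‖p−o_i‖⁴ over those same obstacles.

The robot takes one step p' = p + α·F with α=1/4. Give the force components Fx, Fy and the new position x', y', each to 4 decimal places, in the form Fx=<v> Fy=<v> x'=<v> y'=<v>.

Fx=16.5030 Fy=6.6686 x'=-6.8743 y'=6.6672

F_att = 1·(g−p) = 1·(17,7) = (17.0000,7.0000)
o1: d²=13 ≤ ρ²=57; F_rep = 28·(-3,-2)/13² = (-0.4970,-0.3314)
o2: d²=650 > ρ²=57 → inactive
o3: d²=269 > ρ²=57 → inactive
o4: d²=466 > ρ²=57 → inactive
F = F_att + ΣF_rep = (16.5030,6.6686)
p' = p + 1/4·F = (-6.8743,6.6672)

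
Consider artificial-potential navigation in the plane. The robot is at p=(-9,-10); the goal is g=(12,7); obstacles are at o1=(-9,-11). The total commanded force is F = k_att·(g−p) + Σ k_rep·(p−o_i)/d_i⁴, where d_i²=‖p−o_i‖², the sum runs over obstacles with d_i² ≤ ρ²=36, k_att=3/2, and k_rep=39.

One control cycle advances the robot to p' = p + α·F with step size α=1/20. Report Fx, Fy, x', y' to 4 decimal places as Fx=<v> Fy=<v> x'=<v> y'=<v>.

Fx=31.5000 Fy=64.5000 x'=-7.4250 y'=-6.7750

F_att = 3/2·(g−p) = 3/2·(21,17) = (31.5000,25.5000)
o1: d²=1 ≤ ρ²=36; F_rep = 39·(0,1)/1² = (0.0000,39.0000)
F = F_att + ΣF_rep = (31.5000,64.5000)
p' = p + 1/20·F = (-7.4250,-6.7750)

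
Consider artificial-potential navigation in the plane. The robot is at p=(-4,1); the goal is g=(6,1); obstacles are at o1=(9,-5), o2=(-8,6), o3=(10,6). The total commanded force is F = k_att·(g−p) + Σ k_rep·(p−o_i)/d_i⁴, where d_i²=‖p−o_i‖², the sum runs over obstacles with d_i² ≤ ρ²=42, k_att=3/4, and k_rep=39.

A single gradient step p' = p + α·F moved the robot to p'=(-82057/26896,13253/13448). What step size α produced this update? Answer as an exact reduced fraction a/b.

F_att = 3/4·(g−p) = 3/4·(10,0) = (7.5000,0.0000)
o1: d²=205 > ρ²=42 → inactive
o2: d²=41 ≤ ρ²=42; F_rep = 39·(4,-5)/41² = (0.0928,-0.1160)
o3: d²=221 > ρ²=42 → inactive
F = F_att + ΣF_rep = (7.5928,-0.1160)
Δp = p'−p = (0.9491,-0.0145); α = Δx/Fx = (25527/26896) / (25527/3362) = 1/8
check: Δy/Fy = (-195/13448) / (-195/1681) = 1/8 ✓

α = 1/8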